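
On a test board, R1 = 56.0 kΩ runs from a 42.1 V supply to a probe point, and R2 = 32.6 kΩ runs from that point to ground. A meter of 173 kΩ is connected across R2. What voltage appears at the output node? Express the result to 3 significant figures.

The load sits in parallel with R2: R2‖R_L = (32.6 × 173) / (32.6 + 173) = 27.43 kΩ.
V_out = 42.1 × 27.43 / (56.0 + 27.43) = 42.1 × 27.43/83.43 = 13.8 V.
(Unloaded it would have been 15.5 V.)

V_out ≈ 13.8 V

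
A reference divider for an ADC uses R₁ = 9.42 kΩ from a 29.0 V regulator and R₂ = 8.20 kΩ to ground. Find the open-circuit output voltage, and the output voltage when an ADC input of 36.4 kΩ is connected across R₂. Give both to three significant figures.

Unloaded: 13.5 V; loaded: 12.0 V

Open-circuit: V = 29.0 × 8.20/(9.42 + 8.20) = 13.5 V.
With the load, R₂ becomes R₂‖R_L = 6.692 kΩ, so V = 29.0 × 6.692/16.11 = 12.0 V.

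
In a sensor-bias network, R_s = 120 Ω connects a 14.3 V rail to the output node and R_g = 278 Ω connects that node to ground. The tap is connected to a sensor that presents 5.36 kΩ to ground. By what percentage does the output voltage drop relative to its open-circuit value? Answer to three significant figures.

The divider's output (Thévenin) resistance is R_s‖R_g = 83.82 Ω.
Fractional drop under load = R_th/(R_th + R_L) = 83.82 / (83.82 + 5360) = 0.01540.
So the output falls by 1.54 %.

1.54 %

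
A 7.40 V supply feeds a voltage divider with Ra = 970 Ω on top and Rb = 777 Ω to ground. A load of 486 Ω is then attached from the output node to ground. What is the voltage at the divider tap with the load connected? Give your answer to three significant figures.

V_out ≈ 1.74 V

The load sits in parallel with Rb: Rb‖R_L = (777 × 486) / (777 + 486) = 299.0 Ω.
V_out = 7.40 × 299.0 / (970 + 299.0) = 7.40 × 299.0/1269 = 1.74 V.
(Unloaded it would have been 3.29 V.)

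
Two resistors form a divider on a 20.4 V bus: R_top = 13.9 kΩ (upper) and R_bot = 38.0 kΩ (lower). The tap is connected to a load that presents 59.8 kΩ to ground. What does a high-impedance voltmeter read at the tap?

V_out ≈ 12.8 V

The load sits in parallel with R_bot: R_bot‖R_L = (38.0 × 59.8) / (38.0 + 59.8) = 23.24 kΩ.
V_out = 20.4 × 23.24 / (13.9 + 23.24) = 20.4 × 23.24/37.14 = 12.8 V.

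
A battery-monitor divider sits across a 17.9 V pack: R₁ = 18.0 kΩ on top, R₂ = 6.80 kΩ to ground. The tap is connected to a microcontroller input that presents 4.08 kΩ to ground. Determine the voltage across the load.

V_out ≈ 2.22 V

The load sits in parallel with R₂: R₂‖R_L = (6.80 × 4.08) / (6.80 + 4.08) = 2.550 kΩ.
V_out = 17.9 × 2.550 / (18.0 + 2.550) = 17.9 × 2.550/20.55 = 2.22 V.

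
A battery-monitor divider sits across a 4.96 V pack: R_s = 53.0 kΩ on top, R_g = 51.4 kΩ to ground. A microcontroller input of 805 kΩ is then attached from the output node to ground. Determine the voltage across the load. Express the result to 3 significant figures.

The load sits in parallel with R_g: R_g‖R_L = (51.4 × 805) / (51.4 + 805) = 48.32 kΩ.
V_out = 4.96 × 48.32 / (53.0 + 48.32) = 4.96 × 48.32/101.3 = 2.37 V.

V_out ≈ 2.37 V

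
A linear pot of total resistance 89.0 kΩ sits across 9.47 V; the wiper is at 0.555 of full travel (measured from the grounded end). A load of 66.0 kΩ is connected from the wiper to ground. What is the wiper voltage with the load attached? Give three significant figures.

V ≈ 3.94 V

The wiper splits the pot into (1−α)R = 39.60 kΩ above and αR = 49.40 kΩ below.
Lower section ‖ load = 28.25 kΩ.
V_wiper = 9.47 × 28.25/(39.60 + 28.25) = 3.94 V.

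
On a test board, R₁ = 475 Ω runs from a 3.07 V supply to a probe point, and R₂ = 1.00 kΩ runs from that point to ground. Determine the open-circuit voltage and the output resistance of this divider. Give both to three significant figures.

V_th = 2.08 V, R_th = 322 Ω

V_th is the open-circuit tap voltage: 3.07 × 1000/(475 + 1000) = 2.08 V.
With the supply zeroed, R₁ and R₂ appear in parallel from the tap: R_th = R₁‖R₂ = (475 × 1000)/1475 = 322 Ω.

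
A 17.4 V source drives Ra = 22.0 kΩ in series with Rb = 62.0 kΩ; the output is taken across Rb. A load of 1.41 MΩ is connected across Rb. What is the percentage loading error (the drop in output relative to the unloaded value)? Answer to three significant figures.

1.14 %

The divider's output (Thévenin) resistance is Ra‖Rb = 16.24 kΩ.
Fractional drop under load = R_th/(R_th + R_L) = 16.24 / (16.24 + 1410) = 0.01139.
So the output falls by 1.14 %.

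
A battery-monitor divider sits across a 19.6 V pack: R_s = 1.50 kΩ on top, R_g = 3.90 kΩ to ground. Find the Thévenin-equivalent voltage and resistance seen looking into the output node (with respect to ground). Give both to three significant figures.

V_th is the open-circuit tap voltage: 19.6 × 3.90/(1.50 + 3.90) = 14.2 V.
With the supply zeroed, R_s and R_g appear in parallel from the tap: R_th = R_s‖R_g = (1.50 × 3.90)/5.400 = 1.08 kΩ.

V_th = 14.2 V, R_th = 1.08 kΩ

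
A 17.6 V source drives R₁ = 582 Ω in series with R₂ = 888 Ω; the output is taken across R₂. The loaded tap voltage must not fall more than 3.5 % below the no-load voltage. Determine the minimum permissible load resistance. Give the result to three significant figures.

Output resistance R_th = R₁‖R₂ = (582 × 888)/1470 = 351.6 Ω.
The fractional drop is R_th/(R_th + R_L); requiring this ≤ 0.0350 gives R_L ≥ R_th(1/0.0350 − 1) = 351.6 × 27.57 = 9.69 kΩ.

R_L(min) ≈ 9.69 kΩ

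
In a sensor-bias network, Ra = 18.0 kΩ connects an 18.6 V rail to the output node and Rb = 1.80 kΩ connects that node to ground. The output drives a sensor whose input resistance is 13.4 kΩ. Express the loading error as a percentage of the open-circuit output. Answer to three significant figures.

Unloaded V = 18.6 × 1.80/19.80 = 1.6909 V.
Loaded: Rb‖R_L = 1.587 kΩ, giving V = 18.6 × 1.587/19.59 = 1.5069 V.
Drop = (1.6909 − 1.5069) / 1.6909 = 10.9 %.

10.9 %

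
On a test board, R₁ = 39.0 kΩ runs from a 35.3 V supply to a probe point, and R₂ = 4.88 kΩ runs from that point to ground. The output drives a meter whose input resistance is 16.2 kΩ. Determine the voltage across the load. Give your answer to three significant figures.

V_out ≈ 3.10 V

The load sits in parallel with R₂: R₂‖R_L = (4.88 × 16.2) / (4.88 + 16.2) = 3.750 kΩ.
V_out = 35.3 × 3.750 / (39.0 + 3.750) = 35.3 × 3.750/42.75 = 3.10 V.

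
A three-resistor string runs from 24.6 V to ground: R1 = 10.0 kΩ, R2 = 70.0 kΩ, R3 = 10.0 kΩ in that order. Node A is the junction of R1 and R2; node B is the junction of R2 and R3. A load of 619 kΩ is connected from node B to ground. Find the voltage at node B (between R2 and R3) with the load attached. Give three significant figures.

V ≈ 2.69 V

At node B, R3 is in parallel with the load: R3‖R_L = 9.841 kΩ.
Below node A the resistance is R2 + (R3‖R_L) = 79.84 kΩ, so V_A = 24.6 × 79.84/89.84 = 21.86 V.
Then V_B = V_A × (R3‖R_L)/(R2 + R3‖R_L) = 21.86 × 9.841/79.84 = 2.69 V.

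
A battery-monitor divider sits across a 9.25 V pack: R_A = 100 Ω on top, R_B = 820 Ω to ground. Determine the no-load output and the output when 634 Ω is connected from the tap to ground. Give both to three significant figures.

Unloaded: 8.24 V; loaded: 7.23 V

Open-circuit: V = 9.25 × 820/(100 + 820) = 8.24 V.
With the load, R_B becomes R_B‖R_L = 357.6 Ω, so V = 9.25 × 357.6/457.6 = 7.23 V.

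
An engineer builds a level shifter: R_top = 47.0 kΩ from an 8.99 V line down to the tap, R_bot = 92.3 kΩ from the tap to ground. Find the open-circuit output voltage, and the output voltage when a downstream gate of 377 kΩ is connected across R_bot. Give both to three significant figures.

Unloaded: 5.96 V; loaded: 5.50 V

Open-circuit: V = 8.99 × 92.3/(47.0 + 92.3) = 5.96 V.
With the load, R_bot becomes R_bot‖R_L = 74.15 kΩ, so V = 8.99 × 74.15/121.1 = 5.50 V.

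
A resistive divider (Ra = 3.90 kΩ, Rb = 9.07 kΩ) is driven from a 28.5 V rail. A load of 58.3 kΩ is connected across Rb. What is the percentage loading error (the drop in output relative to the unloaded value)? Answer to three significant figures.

4.47 %

The divider's output (Thévenin) resistance is Ra‖Rb = 2.727 kΩ.
Fractional drop under load = R_th/(R_th + R_L) = 2.727 / (2.727 + 58.3) = 0.04469.
So the output falls by 4.47 %.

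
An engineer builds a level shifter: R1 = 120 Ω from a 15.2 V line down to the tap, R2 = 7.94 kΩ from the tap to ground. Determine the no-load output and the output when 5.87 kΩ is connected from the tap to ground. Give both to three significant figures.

Unloaded: 15.0 V; loaded: 14.7 V

Open-circuit: V = 15.2 × 7940/(120 + 7940) = 15.0 V.
With the load, R2 becomes R2‖R_L = 3375 Ω, so V = 15.2 × 3375/3495 = 14.7 V.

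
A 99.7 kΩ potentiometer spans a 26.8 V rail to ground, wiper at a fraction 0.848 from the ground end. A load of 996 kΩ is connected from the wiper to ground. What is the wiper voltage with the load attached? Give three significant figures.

V ≈ 22.4 V

The wiper splits the pot into (1−α)R = 15.15 kΩ above and αR = 84.55 kΩ below.
Lower section ‖ load = 77.93 kΩ.
V_wiper = 26.8 × 77.93/(15.15 + 77.93) = 22.4 V.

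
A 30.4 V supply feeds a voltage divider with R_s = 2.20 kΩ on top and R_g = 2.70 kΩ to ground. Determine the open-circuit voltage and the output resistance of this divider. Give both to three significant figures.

V_th = 16.8 V, R_th = 1.21 kΩ

V_th is the open-circuit tap voltage: 30.4 × 2.70/(2.20 + 2.70) = 16.8 V.
With the supply zeroed, R_s and R_g appear in parallel from the tap: R_th = R_s‖R_g = (2.20 × 2.70)/4.900 = 1.21 kΩ.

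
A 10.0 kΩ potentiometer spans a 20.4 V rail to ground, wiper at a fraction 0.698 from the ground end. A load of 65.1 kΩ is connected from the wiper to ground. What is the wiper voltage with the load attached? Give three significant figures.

V ≈ 13.8 V

The wiper splits the pot into (1−α)R = 3.020 kΩ above and αR = 6.980 kΩ below.
Lower section ‖ load = 6.304 kΩ.
V_wiper = 20.4 × 6.304/(3.020 + 6.304) = 13.8 V.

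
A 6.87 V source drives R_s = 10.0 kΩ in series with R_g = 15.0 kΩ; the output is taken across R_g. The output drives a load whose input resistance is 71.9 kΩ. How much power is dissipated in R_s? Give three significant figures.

P ≈ 0.940 mW

Total resistance from the source is R_s + (R_g‖R_L) = 22.41 kΩ, so I = 6.87/22.41 kΩ = 0.3065 mA.
P = I²·R_s = (0.3065 mA)² × 10.0 kΩ = 0.940 mW.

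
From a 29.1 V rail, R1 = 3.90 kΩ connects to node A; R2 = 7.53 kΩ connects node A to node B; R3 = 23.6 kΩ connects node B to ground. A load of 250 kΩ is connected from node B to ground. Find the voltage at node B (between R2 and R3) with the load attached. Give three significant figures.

V ≈ 19.0 V

At node B, R3 is in parallel with the load: R3‖R_L = 21.56 kΩ.
Below node A the resistance is R2 + (R3‖R_L) = 29.09 kΩ, so V_A = 29.1 × 29.09/32.99 = 25.66 V.
Then V_B = V_A × (R3‖R_L)/(R2 + R3‖R_L) = 25.66 × 21.56/29.09 = 19.0 V.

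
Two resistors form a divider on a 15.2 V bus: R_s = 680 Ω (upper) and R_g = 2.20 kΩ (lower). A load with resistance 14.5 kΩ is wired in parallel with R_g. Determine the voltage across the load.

V_out ≈ 11.2 V

The load sits in parallel with R_g: R_g‖R_L = (2200 × 14500) / (2200 + 14500) = 1910 Ω.
V_out = 15.2 × 1910 / (680 + 1910) = 15.2 × 1910/2590 = 11.2 V.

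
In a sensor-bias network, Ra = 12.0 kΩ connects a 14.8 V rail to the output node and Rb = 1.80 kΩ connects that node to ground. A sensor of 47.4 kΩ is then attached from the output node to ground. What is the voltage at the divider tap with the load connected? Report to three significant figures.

V_out ≈ 1.87 V

The load sits in parallel with Rb: Rb‖R_L = (1.80 × 47.4) / (1.80 + 47.4) = 1.734 kΩ.
V_out = 14.8 × 1.734 / (12.0 + 1.734) = 14.8 × 1.734/13.73 = 1.87 V.
(Unloaded it would have been 1.93 V.)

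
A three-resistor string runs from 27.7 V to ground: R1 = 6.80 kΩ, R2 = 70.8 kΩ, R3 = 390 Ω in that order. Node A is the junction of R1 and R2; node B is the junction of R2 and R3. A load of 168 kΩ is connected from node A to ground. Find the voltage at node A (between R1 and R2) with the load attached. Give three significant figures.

V ≈ 24.4 V

Below node A the series string R2+R3 = 71190 Ω sits in parallel with the 168000 Ω load: 50000 Ω.
V_A = 27.7 × 50000/(6800 + 50000) = 24.4 V.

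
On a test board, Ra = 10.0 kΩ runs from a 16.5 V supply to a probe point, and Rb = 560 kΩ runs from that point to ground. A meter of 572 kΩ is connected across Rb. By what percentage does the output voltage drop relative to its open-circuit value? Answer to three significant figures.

The divider's output (Thévenin) resistance is Ra‖Rb = 9.825 kΩ.
Fractional drop under load = R_th/(R_th + R_L) = 9.825 / (9.825 + 572) = 0.01689.
So the output falls by 1.69 %.

1.69 %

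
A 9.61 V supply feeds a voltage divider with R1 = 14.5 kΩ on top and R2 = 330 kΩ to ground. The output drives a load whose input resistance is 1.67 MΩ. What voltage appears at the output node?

The load sits in parallel with R2: R2‖R_L = (330 × 1670) / (330 + 1670) = 275.6 kΩ.
V_out = 9.61 × 275.6 / (14.5 + 275.6) = 9.61 × 275.6/290.1 = 9.13 V.

V_out ≈ 9.13 V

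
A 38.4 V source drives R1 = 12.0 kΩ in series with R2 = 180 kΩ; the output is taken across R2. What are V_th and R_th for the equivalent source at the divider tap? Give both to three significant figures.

V_th is the open-circuit tap voltage: 38.4 × 180/(12.0 + 180) = 36.0 V.
With the supply zeroed, R1 and R2 appear in parallel from the tap: R_th = R1‖R2 = (12.0 × 180)/192.0 = 11.2 kΩ.

V_th = 36.0 V, R_th = 11.2 kΩ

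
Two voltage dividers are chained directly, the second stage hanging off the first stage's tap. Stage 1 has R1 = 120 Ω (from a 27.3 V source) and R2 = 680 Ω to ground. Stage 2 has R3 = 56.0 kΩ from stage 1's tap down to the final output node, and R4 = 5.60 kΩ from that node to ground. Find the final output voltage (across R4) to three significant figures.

Stage 2 presents R3+R4 = 61600 Ω as a load on stage 1's tap.
Stage 1's lower leg becomes R2‖(R3+R4) = 672.6 Ω, so V_mid = 27.3 × 672.6/792.6 = 23.17 V.
Stage 2 is itself unloaded: V_out = V_mid × R4/(R3+R4) = 23.17 × 5600/61600 = 2.11 V.

V_out ≈ 2.11 V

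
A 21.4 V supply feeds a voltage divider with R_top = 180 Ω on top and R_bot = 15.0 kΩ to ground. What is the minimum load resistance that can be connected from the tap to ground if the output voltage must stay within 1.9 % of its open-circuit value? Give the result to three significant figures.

R_L(min) ≈ 9.18 kΩ

Output resistance R_th = R_top‖R_bot = (180 × 15000)/15180 = 177.9 Ω.
The fractional drop is R_th/(R_th + R_L); requiring this ≤ 0.0190 gives R_L ≥ R_th(1/0.0190 − 1) = 177.9 × 51.63 = 9.18 kΩ.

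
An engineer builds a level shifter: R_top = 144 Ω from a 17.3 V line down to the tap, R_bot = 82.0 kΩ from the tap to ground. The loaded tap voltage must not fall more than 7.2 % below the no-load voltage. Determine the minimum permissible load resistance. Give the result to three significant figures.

Output resistance R_th = R_top‖R_bot = (144 × 82000)/82140 = 143.7 Ω.
The fractional drop is R_th/(R_th + R_L); requiring this ≤ 0.0720 gives R_L ≥ R_th(1/0.0720 − 1) = 143.7 × 12.89 = 1.85 kΩ.

R_L(min) ≈ 1.85 kΩ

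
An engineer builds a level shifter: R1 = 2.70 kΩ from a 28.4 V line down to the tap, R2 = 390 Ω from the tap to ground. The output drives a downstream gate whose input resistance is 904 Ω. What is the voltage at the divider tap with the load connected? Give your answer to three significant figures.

V_out ≈ 2.60 V

The load sits in parallel with R2: R2‖R_L = (390 × 904) / (390 + 904) = 272.5 Ω.
V_out = 28.4 × 272.5 / (2700 + 272.5) = 28.4 × 272.5/2972 = 2.60 V.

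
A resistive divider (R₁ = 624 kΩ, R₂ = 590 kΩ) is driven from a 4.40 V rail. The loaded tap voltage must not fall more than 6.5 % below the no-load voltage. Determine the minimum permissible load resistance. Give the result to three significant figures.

Output resistance R_th = R₁‖R₂ = (624 × 590)/1214 = 303.3 kΩ.
The fractional drop is R_th/(R_th + R_L); requiring this ≤ 0.0650 gives R_L ≥ R_th(1/0.0650 − 1) = 303.3 × 14.38 = 4.36 MΩ.

R_L(min) ≈ 4.36 MΩ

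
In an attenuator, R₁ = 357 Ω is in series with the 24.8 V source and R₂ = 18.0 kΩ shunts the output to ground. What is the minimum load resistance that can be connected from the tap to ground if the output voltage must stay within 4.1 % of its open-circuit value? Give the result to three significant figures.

R_L(min) ≈ 8.19 kΩ

Output resistance R_th = R₁‖R₂ = (357 × 18000)/18360 = 350.1 Ω.
The fractional drop is R_th/(R_th + R_L); requiring this ≤ 0.0410 gives R_L ≥ R_th(1/0.0410 − 1) = 350.1 × 23.39 = 8.19 kΩ.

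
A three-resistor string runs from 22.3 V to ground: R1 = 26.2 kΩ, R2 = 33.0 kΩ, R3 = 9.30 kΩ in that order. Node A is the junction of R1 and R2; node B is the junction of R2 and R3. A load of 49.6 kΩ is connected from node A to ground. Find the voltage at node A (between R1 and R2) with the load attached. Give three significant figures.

V ≈ 10.4 V

Below node A the series string R2+R3 = 42.30 kΩ sits in parallel with the 49.6 kΩ load: 22.83 kΩ.
V_A = 22.3 × 22.83/(26.2 + 22.83) = 10.4 V.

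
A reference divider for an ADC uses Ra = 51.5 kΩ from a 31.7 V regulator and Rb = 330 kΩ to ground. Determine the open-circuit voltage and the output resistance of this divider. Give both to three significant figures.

V_th is the open-circuit tap voltage: 31.7 × 330/(51.5 + 330) = 27.4 V.
With the supply zeroed, Ra and Rb appear in parallel from the tap: R_th = Ra‖Rb = (51.5 × 330)/381.5 = 44.5 kΩ.

V_th = 27.4 V, R_th = 44.5 kΩ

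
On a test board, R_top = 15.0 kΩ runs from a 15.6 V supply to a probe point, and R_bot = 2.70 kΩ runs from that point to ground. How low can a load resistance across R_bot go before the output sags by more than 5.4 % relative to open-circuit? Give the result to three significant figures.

R_L(min) ≈ 40.1 kΩ

Output resistance R_th = R_top‖R_bot = (15.0 × 2.70)/17.70 = 2.288 kΩ.
The fractional drop is R_th/(R_th + R_L); requiring this ≤ 0.0540 gives R_L ≥ R_th(1/0.0540 − 1) = 2.288 × 17.52 = 40.1 kΩ.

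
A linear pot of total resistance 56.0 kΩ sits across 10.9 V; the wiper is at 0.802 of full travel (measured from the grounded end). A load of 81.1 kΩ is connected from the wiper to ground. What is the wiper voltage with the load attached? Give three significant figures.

The wiper splits the pot into (1−α)R = 11.09 kΩ above and αR = 44.91 kΩ below.
Lower section ‖ load = 28.90 kΩ.
V_wiper = 10.9 × 28.90/(11.09 + 28.90) = 7.88 V.

V ≈ 7.88 V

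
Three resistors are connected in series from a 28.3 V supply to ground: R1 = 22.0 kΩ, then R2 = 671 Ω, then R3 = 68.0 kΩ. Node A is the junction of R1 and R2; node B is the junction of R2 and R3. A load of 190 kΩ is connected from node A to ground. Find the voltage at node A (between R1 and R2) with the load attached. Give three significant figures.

V ≈ 19.7 V

Below node A the series string R2+R3 = 68670 Ω sits in parallel with the 190000 Ω load: 50440 Ω.
V_A = 28.3 × 50440/(22000 + 50440) = 19.7 V.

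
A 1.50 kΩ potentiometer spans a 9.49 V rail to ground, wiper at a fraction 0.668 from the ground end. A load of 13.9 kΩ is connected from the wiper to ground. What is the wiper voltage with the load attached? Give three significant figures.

The wiper splits the pot into (1−α)R = 498.0 Ω above and αR = 1002 Ω below.
Lower section ‖ load = 934.6 Ω.
V_wiper = 9.49 × 934.6/(498.0 + 934.6) = 6.19 V.

V ≈ 6.19 V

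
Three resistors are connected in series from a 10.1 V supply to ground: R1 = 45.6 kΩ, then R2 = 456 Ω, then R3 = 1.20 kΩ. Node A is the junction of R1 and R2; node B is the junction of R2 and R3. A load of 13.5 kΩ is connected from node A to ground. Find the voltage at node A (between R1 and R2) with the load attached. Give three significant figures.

V ≈ 0.316 V

Below node A the series string R2+R3 = 1656 Ω sits in parallel with the 13500 Ω load: 1475 Ω.
V_A = 10.1 × 1475/(45600 + 1475) = 0.316 V.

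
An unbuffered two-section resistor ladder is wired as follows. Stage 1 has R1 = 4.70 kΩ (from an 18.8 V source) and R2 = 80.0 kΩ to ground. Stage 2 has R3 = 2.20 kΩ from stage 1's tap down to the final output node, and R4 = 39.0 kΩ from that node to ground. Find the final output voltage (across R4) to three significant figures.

Stage 2 presents R3+R4 = 41.20 kΩ as a load on stage 1's tap.
Stage 1's lower leg becomes R2‖(R3+R4) = 27.19 kΩ, so V_mid = 18.8 × 27.19/31.89 = 16.03 V.
Stage 2 is itself unloaded: V_out = V_mid × R4/(R3+R4) = 16.03 × 39.0/41.20 = 15.2 V.

V_out ≈ 15.2 V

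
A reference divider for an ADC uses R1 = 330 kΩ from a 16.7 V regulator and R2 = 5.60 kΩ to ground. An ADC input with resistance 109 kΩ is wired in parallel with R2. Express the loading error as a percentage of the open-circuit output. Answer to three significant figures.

4.81 %

The divider's output (Thévenin) resistance is R1‖R2 = 5.507 kΩ.
Fractional drop under load = R_th/(R_th + R_L) = 5.507 / (5.507 + 109) = 0.04809.
So the output falls by 4.81 %.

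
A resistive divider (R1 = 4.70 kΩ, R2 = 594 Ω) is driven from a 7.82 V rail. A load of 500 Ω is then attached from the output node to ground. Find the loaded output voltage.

V_out ≈ 0.427 V

The load sits in parallel with R2: R2‖R_L = (594 × 500) / (594 + 500) = 271.5 Ω.
V_out = 7.82 × 271.5 / (4700 + 271.5) = 7.82 × 271.5/4971 = 0.427 V.
(Unloaded it would have been 0.877 V.)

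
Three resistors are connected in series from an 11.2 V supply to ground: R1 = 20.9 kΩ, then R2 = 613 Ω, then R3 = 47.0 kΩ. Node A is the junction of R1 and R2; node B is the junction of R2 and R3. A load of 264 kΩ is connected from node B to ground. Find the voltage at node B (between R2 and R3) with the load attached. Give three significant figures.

V ≈ 7.28 V

At node B, R3 is in parallel with the load: R3‖R_L = 39900 Ω.
Below node A the resistance is R2 + (R3‖R_L) = 40510 Ω, so V_A = 11.2 × 40510/61410 = 7.388 V.
Then V_B = V_A × (R3‖R_L)/(R2 + R3‖R_L) = 7.388 × 39900/40510 = 7.28 V.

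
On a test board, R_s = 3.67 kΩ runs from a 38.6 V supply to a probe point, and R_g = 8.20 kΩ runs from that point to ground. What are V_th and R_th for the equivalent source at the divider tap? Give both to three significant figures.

V_th = 26.7 V, R_th = 2.54 kΩ

V_th is the open-circuit tap voltage: 38.6 × 8.20/(3.67 + 8.20) = 26.7 V.
With the supply zeroed, R_s and R_g appear in parallel from the tap: R_th = R_s‖R_g = (3.67 × 8.20)/11.87 = 2.54 kΩ.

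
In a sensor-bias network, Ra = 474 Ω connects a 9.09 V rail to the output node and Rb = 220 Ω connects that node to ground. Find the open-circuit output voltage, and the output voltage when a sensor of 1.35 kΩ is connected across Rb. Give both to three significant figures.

Open-circuit: V = 9.09 × 220/(474 + 220) = 2.88 V.
With the load, Rb becomes Rb‖R_L = 189.2 Ω, so V = 9.09 × 189.2/663.2 = 2.59 V.

Unloaded: 2.88 V; loaded: 2.59 V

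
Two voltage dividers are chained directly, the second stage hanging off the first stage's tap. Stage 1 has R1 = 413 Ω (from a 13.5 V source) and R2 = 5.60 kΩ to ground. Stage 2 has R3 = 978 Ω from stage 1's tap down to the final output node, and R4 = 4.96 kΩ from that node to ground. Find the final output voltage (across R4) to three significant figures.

Stage 2 presents R3+R4 = 5938 Ω as a load on stage 1's tap.
Stage 1's lower leg becomes R2‖(R3+R4) = 2882 Ω, so V_mid = 13.5 × 2882/3295 = 11.81 V.
Stage 2 is itself unloaded: V_out = V_mid × R4/(R3+R4) = 11.81 × 4960/5938 = 9.86 V.

V_out ≈ 9.86 V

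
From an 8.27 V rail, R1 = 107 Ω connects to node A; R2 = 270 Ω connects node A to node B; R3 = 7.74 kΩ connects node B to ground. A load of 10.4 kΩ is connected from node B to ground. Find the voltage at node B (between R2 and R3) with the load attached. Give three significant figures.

V ≈ 7.62 V

At node B, R3 is in parallel with the load: R3‖R_L = 4437 Ω.
Below node A the resistance is R2 + (R3‖R_L) = 4707 Ω, so V_A = 8.27 × 4707/4814 = 8.086 V.
Then V_B = V_A × (R3‖R_L)/(R2 + R3‖R_L) = 8.086 × 4437/4707 = 7.62 V.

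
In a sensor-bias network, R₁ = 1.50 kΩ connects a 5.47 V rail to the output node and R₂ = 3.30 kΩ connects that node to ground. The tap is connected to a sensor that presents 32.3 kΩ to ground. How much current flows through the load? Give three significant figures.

I_L ≈ 0.113 mA

R₂‖R_L = 2.994 kΩ; V_out = 5.47 × 2.994/4.494 = 3.644 V.
I_L = V_out / R_L = 3.644 / 32.3 kΩ = 0.113 mA.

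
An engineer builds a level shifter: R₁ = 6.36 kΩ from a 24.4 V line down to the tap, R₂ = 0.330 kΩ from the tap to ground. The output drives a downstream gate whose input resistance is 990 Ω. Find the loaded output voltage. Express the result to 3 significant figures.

V_out ≈ 0.914 V

The load sits in parallel with R₂: R₂‖R_L = (330 × 990) / (330 + 990) = 247.5 Ω.
V_out = 24.4 × 247.5 / (6360 + 247.5) = 24.4 × 247.5/6608 = 0.914 V.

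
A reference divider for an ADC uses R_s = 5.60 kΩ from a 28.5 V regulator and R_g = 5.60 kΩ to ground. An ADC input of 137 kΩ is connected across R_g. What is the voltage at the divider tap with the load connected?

The load sits in parallel with R_g: R_g‖R_L = (5.60 × 137) / (5.60 + 137) = 5.380 kΩ.
V_out = 28.5 × 5.380 / (5.60 + 5.380) = 28.5 × 5.380/10.98 = 14.0 V.
(Unloaded it would have been 14.2 V.)

V_out ≈ 14.0 V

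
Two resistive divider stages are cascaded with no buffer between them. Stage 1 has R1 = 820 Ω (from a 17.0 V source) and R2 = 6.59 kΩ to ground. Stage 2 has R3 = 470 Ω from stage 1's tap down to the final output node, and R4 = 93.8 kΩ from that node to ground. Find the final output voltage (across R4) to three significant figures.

V_out ≈ 14.9 V

Stage 2 presents R3+R4 = 94270 Ω as a load on stage 1's tap.
Stage 1's lower leg becomes R2‖(R3+R4) = 6159 Ω, so V_mid = 17.0 × 6159/6979 = 15.00 V.
Stage 2 is itself unloaded: V_out = V_mid × R4/(R3+R4) = 15.00 × 93800/94270 = 14.9 V.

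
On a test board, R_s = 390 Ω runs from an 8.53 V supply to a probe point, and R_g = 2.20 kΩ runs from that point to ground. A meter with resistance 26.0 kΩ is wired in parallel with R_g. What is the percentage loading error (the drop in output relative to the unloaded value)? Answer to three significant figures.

1.26 %

The divider's output (Thévenin) resistance is R_s‖R_g = 331.3 Ω.
Fractional drop under load = R_th/(R_th + R_L) = 331.3 / (331.3 + 26000) = 0.01258.
So the output falls by 1.26 %.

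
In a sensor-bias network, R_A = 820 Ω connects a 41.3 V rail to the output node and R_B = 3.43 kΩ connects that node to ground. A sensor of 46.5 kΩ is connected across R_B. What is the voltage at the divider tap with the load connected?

The load sits in parallel with R_B: R_B‖R_L = (3430 × 46500) / (3430 + 46500) = 3194 Ω.
V_out = 41.3 × 3194 / (820 + 3194) = 41.3 × 3194/4014 = 32.9 V.

V_out ≈ 32.9 V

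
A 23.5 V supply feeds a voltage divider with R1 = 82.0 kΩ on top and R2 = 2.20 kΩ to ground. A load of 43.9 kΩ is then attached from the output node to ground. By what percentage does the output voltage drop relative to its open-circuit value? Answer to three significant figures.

The divider's output (Thévenin) resistance is R1‖R2 = 2.143 kΩ.
Fractional drop under load = R_th/(R_th + R_L) = 2.143 / (2.143 + 43.9) = 0.04653.
So the output falls by 4.65 %.

4.65 %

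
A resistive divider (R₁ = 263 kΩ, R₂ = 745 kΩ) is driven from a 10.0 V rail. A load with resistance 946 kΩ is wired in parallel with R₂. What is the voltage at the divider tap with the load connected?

The load sits in parallel with R₂: R₂‖R_L = (745 × 946) / (745 + 946) = 416.8 kΩ.
V_out = 10.0 × 416.8 / (263 + 416.8) = 10.0 × 416.8/679.8 = 6.13 V.

V_out ≈ 6.13 V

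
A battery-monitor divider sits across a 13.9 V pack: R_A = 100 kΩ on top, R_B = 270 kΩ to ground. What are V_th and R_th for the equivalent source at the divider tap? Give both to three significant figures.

V_th = 10.1 V, R_th = 73.0 kΩ

V_th is the open-circuit tap voltage: 13.9 × 270/(100 + 270) = 10.1 V.
With the supply zeroed, R_A and R_B appear in parallel from the tap: R_th = R_A‖R_B = (100 × 270)/370.0 = 73.0 kΩ.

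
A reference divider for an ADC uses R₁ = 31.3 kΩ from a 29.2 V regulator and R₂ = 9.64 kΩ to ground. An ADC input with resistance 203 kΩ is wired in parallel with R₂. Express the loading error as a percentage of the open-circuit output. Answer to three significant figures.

3.50 %

The divider's output (Thévenin) resistance is R₁‖R₂ = 7.370 kΩ.
Fractional drop under load = R_th/(R_th + R_L) = 7.370 / (7.370 + 203) = 0.03503.
So the output falls by 3.50 %.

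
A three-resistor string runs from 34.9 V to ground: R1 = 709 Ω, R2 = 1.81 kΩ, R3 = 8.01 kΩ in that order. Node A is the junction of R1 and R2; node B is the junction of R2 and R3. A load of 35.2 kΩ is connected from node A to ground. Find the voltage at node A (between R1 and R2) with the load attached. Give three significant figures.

V ≈ 31.9 V

Below node A the series string R2+R3 = 9820 Ω sits in parallel with the 35200 Ω load: 7678 Ω.
V_A = 34.9 × 7678/(709 + 7678) = 31.9 V.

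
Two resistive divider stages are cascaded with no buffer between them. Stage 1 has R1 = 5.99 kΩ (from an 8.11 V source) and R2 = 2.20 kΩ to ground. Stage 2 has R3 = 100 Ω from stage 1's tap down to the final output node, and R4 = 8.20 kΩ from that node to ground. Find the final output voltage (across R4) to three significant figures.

V_out ≈ 1.80 V

Stage 2 presents R3+R4 = 8300 Ω as a load on stage 1's tap.
Stage 1's lower leg becomes R2‖(R3+R4) = 1739 Ω, so V_mid = 8.11 × 1739/7729 = 1.825 V.
Stage 2 is itself unloaded: V_out = V_mid × R4/(R3+R4) = 1.825 × 8200/8300 = 1.80 V.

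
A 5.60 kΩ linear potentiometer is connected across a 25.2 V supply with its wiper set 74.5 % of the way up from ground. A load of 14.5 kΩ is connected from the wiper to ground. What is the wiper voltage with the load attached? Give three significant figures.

The wiper splits the pot into (1−α)R = 1.428 kΩ above and αR = 4.172 kΩ below.
Lower section ‖ load = 3.240 kΩ.
V_wiper = 25.2 × 3.240/(1.428 + 3.240) = 17.5 V.

V ≈ 17.5 V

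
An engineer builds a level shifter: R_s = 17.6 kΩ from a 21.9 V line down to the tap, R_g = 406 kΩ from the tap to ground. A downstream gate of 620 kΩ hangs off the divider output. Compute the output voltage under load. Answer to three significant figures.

V_out ≈ 20.4 V

The load sits in parallel with R_g: R_g‖R_L = (406 × 620) / (406 + 620) = 245.3 kΩ.
V_out = 21.9 × 245.3 / (17.6 + 245.3) = 21.9 × 245.3/262.9 = 20.4 V.
(Unloaded it would have been 21.0 V.)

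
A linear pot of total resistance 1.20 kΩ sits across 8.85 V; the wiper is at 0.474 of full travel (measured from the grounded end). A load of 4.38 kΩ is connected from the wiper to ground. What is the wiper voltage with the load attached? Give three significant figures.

The wiper splits the pot into (1−α)R = 631.2 Ω above and αR = 568.8 Ω below.
Lower section ‖ load = 503.4 Ω.
V_wiper = 8.85 × 503.4/(631.2 + 503.4) = 3.93 V.

V ≈ 3.93 V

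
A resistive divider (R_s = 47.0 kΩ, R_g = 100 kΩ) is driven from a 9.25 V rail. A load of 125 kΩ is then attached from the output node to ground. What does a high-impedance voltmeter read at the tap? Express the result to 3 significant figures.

V_out ≈ 5.01 V

The load sits in parallel with R_g: R_g‖R_L = (100 × 125) / (100 + 125) = 55.56 kΩ.
V_out = 9.25 × 55.56 / (47.0 + 55.56) = 9.25 × 55.56/102.6 = 5.01 V.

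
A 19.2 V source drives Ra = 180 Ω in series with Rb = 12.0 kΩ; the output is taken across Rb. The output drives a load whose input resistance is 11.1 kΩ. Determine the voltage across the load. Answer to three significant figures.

V_out ≈ 18.6 V

The load sits in parallel with Rb: Rb‖R_L = (12000 × 11100) / (12000 + 11100) = 5766 Ω.
V_out = 19.2 × 5766 / (180 + 5766) = 19.2 × 5766/5946 = 18.6 V.
(Unloaded it would have been 18.9 V.)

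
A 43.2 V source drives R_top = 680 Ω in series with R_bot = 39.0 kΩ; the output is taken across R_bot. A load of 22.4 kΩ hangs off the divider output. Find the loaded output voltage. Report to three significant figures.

V_out ≈ 41.2 V

The load sits in parallel with R_bot: R_bot‖R_L = (39000 × 22400) / (39000 + 22400) = 14230 Ω.
V_out = 43.2 × 14230 / (680 + 14230) = 43.2 × 14230/14910 = 41.2 V.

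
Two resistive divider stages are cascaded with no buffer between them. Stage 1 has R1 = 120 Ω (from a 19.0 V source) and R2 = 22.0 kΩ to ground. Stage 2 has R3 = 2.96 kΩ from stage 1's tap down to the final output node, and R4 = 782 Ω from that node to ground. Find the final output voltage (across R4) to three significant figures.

V_out ≈ 3.83 V

Stage 2 presents R3+R4 = 3742 Ω as a load on stage 1's tap.
Stage 1's lower leg becomes R2‖(R3+R4) = 3198 Ω, so V_mid = 19.0 × 3198/3318 = 18.31 V.
Stage 2 is itself unloaded: V_out = V_mid × R4/(R3+R4) = 18.31 × 782/3742 = 3.83 V.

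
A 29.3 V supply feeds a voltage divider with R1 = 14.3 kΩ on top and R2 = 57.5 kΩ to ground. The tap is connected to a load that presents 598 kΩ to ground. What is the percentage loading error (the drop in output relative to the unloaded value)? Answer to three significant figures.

The divider's output (Thévenin) resistance is R1‖R2 = 11.45 kΩ.
Fractional drop under load = R_th/(R_th + R_L) = 11.45 / (11.45 + 598) = 0.01879.
So the output falls by 1.88 %.

1.88 %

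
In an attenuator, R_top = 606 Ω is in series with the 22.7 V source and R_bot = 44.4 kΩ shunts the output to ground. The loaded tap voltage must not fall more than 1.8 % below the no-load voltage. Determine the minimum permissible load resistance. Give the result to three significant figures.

Output resistance R_th = R_top‖R_bot = (606 × 44400)/45010 = 597.8 Ω.
The fractional drop is R_th/(R_th + R_L); requiring this ≤ 0.0180 gives R_L ≥ R_th(1/0.0180 − 1) = 597.8 × 54.56 = 32.6 kΩ.

R_L(min) ≈ 32.6 kΩ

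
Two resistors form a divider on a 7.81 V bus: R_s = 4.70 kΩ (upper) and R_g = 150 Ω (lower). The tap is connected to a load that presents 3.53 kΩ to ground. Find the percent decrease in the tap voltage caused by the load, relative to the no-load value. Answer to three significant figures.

The divider's output (Thévenin) resistance is R_s‖R_g = 145.4 Ω.
Fractional drop under load = R_th/(R_th + R_L) = 145.4 / (145.4 + 3530) = 0.03955.
So the output falls by 3.96 %.

3.96 %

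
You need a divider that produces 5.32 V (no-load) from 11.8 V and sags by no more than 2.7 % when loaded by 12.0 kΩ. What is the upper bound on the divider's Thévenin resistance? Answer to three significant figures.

R_th ≤ 333 Ω

Loading drop = R_th/(R_th + R_L) ≤ 0.0270, so R_th ≤ R_L · ε/(1−ε) = 12.0 kΩ × 0.0270/0.9730 = 333 Ω.
(Any R1, R2 with R2/(R1+R2) = 0.451 and R1‖R2 ≤ 333 Ω will meet the spec.)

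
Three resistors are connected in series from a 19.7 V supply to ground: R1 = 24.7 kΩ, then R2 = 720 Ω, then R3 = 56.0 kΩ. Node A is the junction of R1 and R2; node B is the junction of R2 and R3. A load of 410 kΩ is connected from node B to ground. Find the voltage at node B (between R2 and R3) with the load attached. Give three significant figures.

V ≈ 13.0 V

At node B, R3 is in parallel with the load: R3‖R_L = 49270 Ω.
Below node A the resistance is R2 + (R3‖R_L) = 49990 Ω, so V_A = 19.7 × 49990/74690 = 13.19 V.
Then V_B = V_A × (R3‖R_L)/(R2 + R3‖R_L) = 13.19 × 49270/49990 = 13.0 V.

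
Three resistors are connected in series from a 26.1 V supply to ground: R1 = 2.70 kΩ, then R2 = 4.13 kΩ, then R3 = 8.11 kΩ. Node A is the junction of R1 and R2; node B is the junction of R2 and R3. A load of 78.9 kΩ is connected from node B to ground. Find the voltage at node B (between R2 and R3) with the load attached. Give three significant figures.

At node B, R3 is in parallel with the load: R3‖R_L = 7.354 kΩ.
Below node A the resistance is R2 + (R3‖R_L) = 11.48 kΩ, so V_A = 26.1 × 11.48/14.18 = 21.13 V.
Then V_B = V_A × (R3‖R_L)/(R2 + R3‖R_L) = 21.13 × 7.354/11.48 = 13.5 V.

V ≈ 13.5 V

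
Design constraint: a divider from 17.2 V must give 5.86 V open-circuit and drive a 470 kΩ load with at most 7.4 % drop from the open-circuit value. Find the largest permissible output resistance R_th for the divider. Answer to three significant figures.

Loading drop = R_th/(R_th + R_L) ≤ 0.0740, so R_th ≤ R_L · ε/(1−ε) = 470 kΩ × 0.0740/0.9260 = 37.6 kΩ.
(Any R1, R2 with R2/(R1+R2) = 0.341 and R1‖R2 ≤ 37.6 kΩ will meet the spec.)

R_th ≤ 37.6 kΩ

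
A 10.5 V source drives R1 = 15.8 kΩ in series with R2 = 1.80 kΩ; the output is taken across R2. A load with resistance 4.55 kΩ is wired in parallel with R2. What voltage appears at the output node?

The load sits in parallel with R2: R2‖R_L = (1.80 × 4.55) / (1.80 + 4.55) = 1.290 kΩ.
V_out = 10.5 × 1.290 / (15.8 + 1.290) = 10.5 × 1.290/17.09 = 0.792 V.

V_out ≈ 0.792 V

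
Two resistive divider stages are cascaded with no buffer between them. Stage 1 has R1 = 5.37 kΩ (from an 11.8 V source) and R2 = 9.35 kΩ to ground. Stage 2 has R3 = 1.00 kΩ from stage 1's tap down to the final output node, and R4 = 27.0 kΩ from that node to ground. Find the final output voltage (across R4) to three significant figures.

V_out ≈ 6.44 V

Stage 2 presents R3+R4 = 28.00 kΩ as a load on stage 1's tap.
Stage 1's lower leg becomes R2‖(R3+R4) = 7.009 kΩ, so V_mid = 11.8 × 7.009/12.38 = 6.681 V.
Stage 2 is itself unloaded: V_out = V_mid × R4/(R3+R4) = 6.681 × 27.0/28.00 = 6.44 V.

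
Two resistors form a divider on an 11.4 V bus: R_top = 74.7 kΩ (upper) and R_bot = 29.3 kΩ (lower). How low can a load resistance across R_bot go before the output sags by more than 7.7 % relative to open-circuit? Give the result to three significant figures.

Output resistance R_th = R_top‖R_bot = (74.7 × 29.3)/104.0 = 21.05 kΩ.
The fractional drop is R_th/(R_th + R_L); requiring this ≤ 0.0770 gives R_L ≥ R_th(1/0.0770 − 1) = 21.05 × 11.99 = 252 kΩ.

R_L(min) ≈ 252 kΩ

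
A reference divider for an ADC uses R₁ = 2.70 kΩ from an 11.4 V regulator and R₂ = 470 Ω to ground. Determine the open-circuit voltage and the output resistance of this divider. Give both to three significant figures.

V_th is the open-circuit tap voltage: 11.4 × 470/(2700 + 470) = 1.69 V.
With the supply zeroed, R₁ and R₂ appear in parallel from the tap: R_th = R₁‖R₂ = (2700 × 470)/3170 = 400 Ω.

V_th = 1.69 V, R_th = 400 Ω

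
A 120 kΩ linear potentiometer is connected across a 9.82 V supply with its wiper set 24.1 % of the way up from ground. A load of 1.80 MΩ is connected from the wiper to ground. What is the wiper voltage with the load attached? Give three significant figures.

V ≈ 2.34 V

The wiper splits the pot into (1−α)R = 91.08 kΩ above and αR = 28.92 kΩ below.
Lower section ‖ load = 28.46 kΩ.
V_wiper = 9.82 × 28.46/(91.08 + 28.46) = 2.34 V.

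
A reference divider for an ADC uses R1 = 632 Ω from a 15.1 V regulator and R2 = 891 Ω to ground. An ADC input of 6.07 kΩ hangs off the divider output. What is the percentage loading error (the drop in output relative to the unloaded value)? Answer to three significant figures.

The divider's output (Thévenin) resistance is R1‖R2 = 369.7 Ω.
Fractional drop under load = R_th/(R_th + R_L) = 369.7 / (369.7 + 6070) = 0.05742.
So the output falls by 5.74 %.

5.74 %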